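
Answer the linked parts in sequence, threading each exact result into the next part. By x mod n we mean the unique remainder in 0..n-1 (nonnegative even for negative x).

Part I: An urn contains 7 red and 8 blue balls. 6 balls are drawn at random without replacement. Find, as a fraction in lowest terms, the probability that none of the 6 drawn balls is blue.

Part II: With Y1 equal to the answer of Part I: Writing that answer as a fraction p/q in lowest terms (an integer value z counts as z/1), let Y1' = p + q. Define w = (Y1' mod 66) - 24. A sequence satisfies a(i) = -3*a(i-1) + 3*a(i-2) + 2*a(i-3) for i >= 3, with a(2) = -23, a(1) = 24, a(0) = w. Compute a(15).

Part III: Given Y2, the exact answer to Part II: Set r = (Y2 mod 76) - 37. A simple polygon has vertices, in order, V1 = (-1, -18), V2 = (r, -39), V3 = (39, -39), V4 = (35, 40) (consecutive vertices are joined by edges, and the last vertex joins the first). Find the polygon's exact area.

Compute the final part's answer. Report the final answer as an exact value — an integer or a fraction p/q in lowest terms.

4231/2

Part I: total draws C(15,6) = 5005; favorable C(7,6) = 7; P = 1/715; answer 1/715
Part II: Y1 = 1/715; threaded value p + q = 716; w = 32; a(3) = -3*(-23) + 3*(24) + 2*(32) = 205; iterating: a(3)=205, a(4)=-636, a(5)=2477, a(6)=-8929, a(7)=32946, a(8)=-120671, a(9)=442993, a(10)=-1625100, a(11)=5962937, a(12)=-21878125, a(13)=80272986, a(14)=-294527459, a(15)=1080645085; answer 1080645085
Part III: Y2 = 1080645085; r = -16; cross terms: (-1*-39 - -16*-18)=-249, (-16*-39 - 39*-39)=2145, (39*40 - 35*-39)=2925, (35*-18 - -1*40)=-590; twice the area = |4231| = 4231; area = 4231/2; answer 4231/2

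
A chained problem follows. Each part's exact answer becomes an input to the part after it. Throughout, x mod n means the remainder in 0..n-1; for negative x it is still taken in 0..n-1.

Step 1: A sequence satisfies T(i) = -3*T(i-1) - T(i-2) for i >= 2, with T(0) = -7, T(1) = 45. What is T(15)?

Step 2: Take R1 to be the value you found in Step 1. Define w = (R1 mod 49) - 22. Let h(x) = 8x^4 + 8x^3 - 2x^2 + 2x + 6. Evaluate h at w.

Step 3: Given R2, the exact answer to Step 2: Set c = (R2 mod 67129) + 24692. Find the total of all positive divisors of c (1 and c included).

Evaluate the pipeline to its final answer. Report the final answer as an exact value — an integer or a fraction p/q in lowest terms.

169260

Step 1: T(2) = -3*(45) - 1*(-7) = -128; iterating: T(2)=-128, T(3)=339, T(4)=-889, T(5)=2328, T(6)=-6095, T(7)=15957, T(8)=-41776, T(9)=109371, T(10)=-286337, T(11)=749640, T(12)=-1962583, T(13)=5138109, T(14)=-13451744, T(15)=35217123; answer 35217123
Step 2: R1 = 35217123; w = 17; 8*(17)^4 + 8*(17)^3 - 2*(17)^2 + 2*(17)^1 + 6 = (668168) + (39304) + (-578) + (34) + (6) = 706934; answer 706934
Step 3: R2 = 706934; c = 60336; 60336 = 2^4 * 3^2 * 419; sigma = (1 + 2 + 4 + 8 + 16) * (1 + 3 + 9) * (1 + 419) = 31 * 13 * 420 = 169260; answer 169260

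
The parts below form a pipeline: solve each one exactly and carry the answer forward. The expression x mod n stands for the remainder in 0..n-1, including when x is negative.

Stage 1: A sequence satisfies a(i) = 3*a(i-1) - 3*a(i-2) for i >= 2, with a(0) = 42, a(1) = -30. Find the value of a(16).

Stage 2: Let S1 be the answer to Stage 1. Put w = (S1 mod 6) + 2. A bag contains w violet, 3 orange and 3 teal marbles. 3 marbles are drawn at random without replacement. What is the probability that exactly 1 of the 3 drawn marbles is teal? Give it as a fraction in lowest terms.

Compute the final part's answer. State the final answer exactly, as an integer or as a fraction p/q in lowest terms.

15/28

Stage 1: a(2) = 3*(-30) - 3*(42) = -216; iterating: a(2)=-216, a(3)=-558, a(4)=-1026, a(5)=-1404, a(6)=-1134, a(7)=810, a(8)=5832, a(9)=15066, a(10)=27702, a(11)=37908, a(12)=30618, a(13)=-21870, a(14)=-157464, a(15)=-406782, a(16)=-747954; answer -747954
Stage 2: S1 = -747954; w = 2; total draws C(8,3) = 56; favorable C(3,1)*C(5,2) = 30; P = 15/28; answer 15/28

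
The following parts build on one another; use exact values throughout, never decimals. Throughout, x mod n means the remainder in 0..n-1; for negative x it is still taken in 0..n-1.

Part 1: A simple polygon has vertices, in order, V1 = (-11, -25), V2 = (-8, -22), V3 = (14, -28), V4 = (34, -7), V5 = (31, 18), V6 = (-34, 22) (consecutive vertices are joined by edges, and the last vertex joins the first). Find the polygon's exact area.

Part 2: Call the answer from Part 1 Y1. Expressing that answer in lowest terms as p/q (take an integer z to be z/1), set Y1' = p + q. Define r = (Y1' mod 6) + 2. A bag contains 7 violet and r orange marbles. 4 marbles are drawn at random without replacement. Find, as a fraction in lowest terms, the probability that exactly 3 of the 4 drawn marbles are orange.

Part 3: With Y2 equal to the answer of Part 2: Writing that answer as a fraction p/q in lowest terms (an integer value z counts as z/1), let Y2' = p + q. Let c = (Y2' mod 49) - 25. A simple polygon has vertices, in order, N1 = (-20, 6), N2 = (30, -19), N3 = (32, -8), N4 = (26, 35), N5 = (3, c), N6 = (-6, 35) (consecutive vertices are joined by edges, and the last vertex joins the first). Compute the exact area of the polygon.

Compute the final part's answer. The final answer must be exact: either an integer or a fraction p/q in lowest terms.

1376

Part 1: cross terms: (-11*-22 - -8*-25)=42, (-8*-28 - 14*-22)=532, (14*-7 - 34*-28)=854, (34*18 - 31*-7)=829, (31*22 - -34*18)=1294, (-34*-25 - -11*22)=1092; twice the area = |4643| = 4643; area = 4643/2; answer 4643/2
Part 2: Y1 = 4643/2; threaded value p + q = 4645; r = 3; total draws C(10,4) = 210; favorable C(3,3)*C(7,1) = 7; P = 1/30; answer 1/30
Part 3: Y2 = 1/30; threaded value p + q = 31; c = 6; cross terms: (-20*-19 - 30*6)=200, (30*-8 - 32*-19)=368, (32*35 - 26*-8)=1328, (26*6 - 3*35)=51, (3*35 - -6*6)=141, (-6*6 - -20*35)=664; twice the area = |2752| = 2752; area = 1376; answer 1376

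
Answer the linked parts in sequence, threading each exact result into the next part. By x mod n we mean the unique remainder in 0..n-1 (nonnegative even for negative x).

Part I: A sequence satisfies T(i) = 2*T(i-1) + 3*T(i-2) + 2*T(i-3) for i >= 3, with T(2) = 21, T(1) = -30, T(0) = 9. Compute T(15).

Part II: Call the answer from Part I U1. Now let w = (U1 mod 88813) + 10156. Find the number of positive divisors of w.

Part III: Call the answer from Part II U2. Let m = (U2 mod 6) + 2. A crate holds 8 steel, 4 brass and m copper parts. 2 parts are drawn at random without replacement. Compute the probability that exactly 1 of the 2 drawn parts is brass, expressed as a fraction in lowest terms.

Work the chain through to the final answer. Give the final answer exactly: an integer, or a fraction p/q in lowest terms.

Part I: T(3) = 2*(21) + 3*(-30) + 2*(9) = -30; iterating: T(3)=-30, T(4)=-57, T(5)=-162, T(6)=-555, T(7)=-1710, T(8)=-5409, T(9)=-17058, T(10)=-53763, T(11)=-169518, T(12)=-534441, T(13)=-1684962, T(14)=-5312283, T(15)=-16748334; answer -16748334
Part II: U1 = -16748334; w = 47479; 47479 = 79 * 601; number of divisors = (1+1) * (1+1) = 4; answer 4
Part III: U2 = 4; m = 6; total draws C(18,2) = 153; favorable C(4,1)*C(14,1) = 56; P = 56/153; answer 56/153

56/153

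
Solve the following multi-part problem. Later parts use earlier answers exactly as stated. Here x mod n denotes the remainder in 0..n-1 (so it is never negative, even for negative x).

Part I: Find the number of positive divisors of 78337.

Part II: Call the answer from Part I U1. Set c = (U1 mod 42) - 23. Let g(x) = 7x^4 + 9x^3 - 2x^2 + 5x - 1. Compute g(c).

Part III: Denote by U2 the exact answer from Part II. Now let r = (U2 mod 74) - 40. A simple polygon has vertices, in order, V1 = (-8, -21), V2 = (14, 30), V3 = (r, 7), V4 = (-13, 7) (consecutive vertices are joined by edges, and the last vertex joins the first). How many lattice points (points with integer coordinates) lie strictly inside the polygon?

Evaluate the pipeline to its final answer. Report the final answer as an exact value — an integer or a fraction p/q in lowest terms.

688

Part I: 78337 = 7 * 19^2 * 31; number of divisors = (1+1) * (2+1) * (1+1) = 12; answer 12
Part II: U1 = 12; c = -11; 7*(-11)^4 + 9*(-11)^3 - 2*(-11)^2 + 5*(-11)^1 - 1 = (102487) + (-11979) + (-242) + (-55) + (-1) = 90210; answer 90210
Part III: U2 = 90210; r = -36; cross terms: (-8*30 - 14*-21)=54, (14*7 - -36*30)=1178, (-36*7 - -13*7)=-161, (-13*-21 - -8*7)=329; twice the area = |1400| = 1400; area = 700; boundary points = 1 + 1 + 23 + 1 = 26; strictly interior points = area - boundary/2 + 1 = 688; answer 688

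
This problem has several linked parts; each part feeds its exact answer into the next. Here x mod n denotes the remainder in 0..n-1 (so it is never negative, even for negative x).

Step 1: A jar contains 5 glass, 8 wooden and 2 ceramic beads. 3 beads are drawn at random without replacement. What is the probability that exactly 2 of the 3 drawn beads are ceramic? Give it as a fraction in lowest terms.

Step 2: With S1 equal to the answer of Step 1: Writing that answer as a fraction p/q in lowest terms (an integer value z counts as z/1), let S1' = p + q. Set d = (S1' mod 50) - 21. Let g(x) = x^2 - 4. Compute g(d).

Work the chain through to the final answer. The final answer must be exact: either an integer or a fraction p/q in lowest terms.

Step 1: total draws C(15,3) = 455; favorable C(2,2)*C(13,1) = 13; P = 1/35; answer 1/35
Step 2: S1 = 1/35; threaded value p + q = 36; d = 15; 1*(15)^2 - 4 = (225) + (-4) = 221; answer 221

221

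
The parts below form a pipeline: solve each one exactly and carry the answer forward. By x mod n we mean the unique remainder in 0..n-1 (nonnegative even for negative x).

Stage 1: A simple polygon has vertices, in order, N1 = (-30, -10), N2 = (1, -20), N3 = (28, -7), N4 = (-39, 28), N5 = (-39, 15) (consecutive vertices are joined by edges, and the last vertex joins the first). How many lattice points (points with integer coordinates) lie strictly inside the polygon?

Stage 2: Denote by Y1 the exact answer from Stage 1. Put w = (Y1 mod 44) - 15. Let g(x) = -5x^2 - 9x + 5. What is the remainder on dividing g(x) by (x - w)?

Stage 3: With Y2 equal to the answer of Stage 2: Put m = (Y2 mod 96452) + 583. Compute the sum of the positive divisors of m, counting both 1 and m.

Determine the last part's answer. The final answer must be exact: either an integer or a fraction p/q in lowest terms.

Stage 1: cross terms: (-30*-20 - 1*-10)=610, (1*-7 - 28*-20)=553, (28*28 - -39*-7)=511, (-39*15 - -39*28)=507, (-39*-10 - -30*15)=840; twice the area = |3021| = 3021; area = 3021/2; boundary points = 1 + 1 + 1 + 13 + 1 = 17; strictly interior points = area - boundary/2 + 1 = 1503; answer 1503
Stage 2: Y1 = 1503; w = -8; remainder = value at the root: -5*(-8)^2 - 9*(-8)^1 + 5 = (-320) + (72) + (5) = -243; answer -243
Stage 3: Y2 = -243; m = 96792; 96792 = 2^3 * 3 * 37 * 109; sigma = (1 + 2 + 4 + 8) * (1 + 3) * (1 + 37) * (1 + 109) = 15 * 4 * 38 * 110 = 250800; answer 250800

250800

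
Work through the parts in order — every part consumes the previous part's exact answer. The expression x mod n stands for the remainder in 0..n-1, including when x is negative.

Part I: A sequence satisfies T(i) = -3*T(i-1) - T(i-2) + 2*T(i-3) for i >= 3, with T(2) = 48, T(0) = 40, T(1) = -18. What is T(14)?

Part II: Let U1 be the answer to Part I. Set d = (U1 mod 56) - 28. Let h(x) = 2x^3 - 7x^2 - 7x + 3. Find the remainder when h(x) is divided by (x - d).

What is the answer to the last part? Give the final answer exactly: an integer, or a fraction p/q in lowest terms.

-18657

Part I: T(3) = -3*(48) - 1*(-18) + 2*(40) = -46; iterating: T(3)=-46, T(4)=54, T(5)=-20, T(6)=-86, T(7)=386, T(8)=-1112, T(9)=2778, T(10)=-6450, T(11)=14348, T(12)=-31038, T(13)=65866, T(14)=-137864; answer -137864
Part II: U1 = -137864; d = -20; remainder = value at the root: 2*(-20)^3 - 7*(-20)^2 - 7*(-20)^1 + 3 = (-16000) + (-2800) + (140) + (3) = -18657; answer -18657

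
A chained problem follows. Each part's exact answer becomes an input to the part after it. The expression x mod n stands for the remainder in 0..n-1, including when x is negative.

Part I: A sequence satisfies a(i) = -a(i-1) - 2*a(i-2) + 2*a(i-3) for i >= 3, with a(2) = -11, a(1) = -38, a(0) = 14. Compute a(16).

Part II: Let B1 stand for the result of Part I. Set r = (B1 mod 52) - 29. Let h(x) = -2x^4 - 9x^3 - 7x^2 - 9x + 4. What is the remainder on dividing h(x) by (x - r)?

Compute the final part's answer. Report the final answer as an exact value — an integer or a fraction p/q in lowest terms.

Part I: a(3) = -1*(-11) - 2*(-38) + 2*(14) = 115; iterating: a(3)=115, a(4)=-169, a(5)=-83, a(6)=651, a(7)=-823, a(8)=-645, a(9)=3593, a(10)=-3949, a(11)=-4527, a(12)=19611, a(13)=-18455, a(14)=-29821, a(15)=105953, a(16)=-83221; answer -83221
Part II: B1 = -83221; r = 2; remainder = value at the root: -2*(2)^4 - 9*(2)^3 - 7*(2)^2 - 9*(2)^1 + 4 = (-32) + (-72) + (-28) + (-18) + (4) = -146; answer -146

-146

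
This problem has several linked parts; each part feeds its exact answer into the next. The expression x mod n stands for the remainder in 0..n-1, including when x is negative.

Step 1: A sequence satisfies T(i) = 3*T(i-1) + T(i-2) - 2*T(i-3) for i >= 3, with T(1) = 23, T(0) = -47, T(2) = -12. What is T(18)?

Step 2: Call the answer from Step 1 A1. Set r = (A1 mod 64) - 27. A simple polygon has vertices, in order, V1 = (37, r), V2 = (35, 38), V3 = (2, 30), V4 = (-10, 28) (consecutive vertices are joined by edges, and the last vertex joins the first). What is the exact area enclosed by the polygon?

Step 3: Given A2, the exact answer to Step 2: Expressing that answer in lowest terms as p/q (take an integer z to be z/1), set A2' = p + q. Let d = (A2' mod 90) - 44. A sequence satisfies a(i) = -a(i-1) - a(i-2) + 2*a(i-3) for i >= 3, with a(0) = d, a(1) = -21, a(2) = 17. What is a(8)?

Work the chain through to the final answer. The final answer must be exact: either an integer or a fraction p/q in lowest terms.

Step 1: T(3) = 3*(-12) + 1*(23) - 2*(-47) = 81; iterating: T(3)=81, T(4)=185, T(5)=660, T(6)=2003, T(7)=6299, T(8)=19580, T(9)=61033, T(10)=190081, T(11)=592116, T(12)=1844363, T(13)=5745043, T(14)=17895260, T(15)=55742097, T(16)=173631465, T(17)=540845972, T(18)=1684685187; answer 1684685187
Step 2: A1 = 1684685187; r = -24; cross terms: (37*38 - 35*-24)=2246, (35*30 - 2*38)=974, (2*28 - -10*30)=356, (-10*-24 - 37*28)=-796; twice the area = |2780| = 2780; area = 1390; answer 1390
Step 3: A2 = 1390; threaded value p + q = 1391; d = -3; a(3) = -1*(17) - 1*(-21) + 2*(-3) = -2; iterating: a(3)=-2, a(4)=-57, a(5)=93, a(6)=-40, a(7)=-167, a(8)=393; answer 393

393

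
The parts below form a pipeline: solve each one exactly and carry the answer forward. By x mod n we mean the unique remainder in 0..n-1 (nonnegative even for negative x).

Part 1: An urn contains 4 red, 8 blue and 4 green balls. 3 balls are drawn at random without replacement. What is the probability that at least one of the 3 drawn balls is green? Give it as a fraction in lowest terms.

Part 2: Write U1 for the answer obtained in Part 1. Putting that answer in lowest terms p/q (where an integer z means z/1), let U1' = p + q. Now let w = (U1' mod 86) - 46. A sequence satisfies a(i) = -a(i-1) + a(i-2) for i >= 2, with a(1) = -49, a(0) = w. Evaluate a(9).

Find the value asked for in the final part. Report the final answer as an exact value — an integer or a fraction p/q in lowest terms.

-1645

Part 1: total draws C(16,3) = 560; complement C(12,3) = 220; favorable 560 - 220 = 340; P = 17/28; answer 17/28
Part 2: U1 = 17/28; threaded value p + q = 45; w = -1; a(2) = -1*(-49) + 1*(-1) = 48; iterating: a(2)=48, a(3)=-97, a(4)=145, a(5)=-242, a(6)=387, a(7)=-629, a(8)=1016, a(9)=-1645; answer -1645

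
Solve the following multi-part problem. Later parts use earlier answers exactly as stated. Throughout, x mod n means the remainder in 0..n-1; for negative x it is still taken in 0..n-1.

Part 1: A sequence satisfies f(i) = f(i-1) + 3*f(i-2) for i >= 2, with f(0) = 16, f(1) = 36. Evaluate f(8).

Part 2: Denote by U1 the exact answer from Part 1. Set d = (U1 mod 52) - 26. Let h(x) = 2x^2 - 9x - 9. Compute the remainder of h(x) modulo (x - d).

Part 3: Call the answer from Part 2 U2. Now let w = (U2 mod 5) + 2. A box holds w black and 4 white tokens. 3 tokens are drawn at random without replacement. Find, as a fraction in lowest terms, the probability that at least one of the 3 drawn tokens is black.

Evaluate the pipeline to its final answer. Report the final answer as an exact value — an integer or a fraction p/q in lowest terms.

13/14

Part 1: f(2) = 1*(36) + 3*(16) = 84; iterating: f(2)=84, f(3)=192, f(4)=444, f(5)=1020, f(6)=2352, f(7)=5412, f(8)=12468; answer 12468
Part 2: U1 = 12468; d = 14; remainder = value at the root: 2*(14)^2 - 9*(14)^1 - 9 = (392) + (-126) + (-9) = 257; answer 257
Part 3: U2 = 257; w = 4; total draws C(8,3) = 56; complement C(4,3) = 4; favorable 56 - 4 = 52; P = 13/14; answer 13/14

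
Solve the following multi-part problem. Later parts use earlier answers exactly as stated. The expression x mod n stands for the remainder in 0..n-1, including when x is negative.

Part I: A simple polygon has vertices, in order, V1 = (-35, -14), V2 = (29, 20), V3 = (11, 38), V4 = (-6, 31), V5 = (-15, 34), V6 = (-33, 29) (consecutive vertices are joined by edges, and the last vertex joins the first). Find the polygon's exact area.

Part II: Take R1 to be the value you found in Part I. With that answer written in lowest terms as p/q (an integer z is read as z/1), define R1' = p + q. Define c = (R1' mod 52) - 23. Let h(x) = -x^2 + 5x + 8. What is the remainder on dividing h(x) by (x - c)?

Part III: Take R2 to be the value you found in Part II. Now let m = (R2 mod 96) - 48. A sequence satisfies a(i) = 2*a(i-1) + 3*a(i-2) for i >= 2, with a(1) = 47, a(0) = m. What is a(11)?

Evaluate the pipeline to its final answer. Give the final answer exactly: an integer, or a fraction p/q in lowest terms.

Part I: cross terms: (-35*20 - 29*-14)=-294, (29*38 - 11*20)=882, (11*31 - -6*38)=569, (-6*34 - -15*31)=261, (-15*29 - -33*34)=687, (-33*-14 - -35*29)=1477; twice the area = |3582| = 3582; area = 1791; answer 1791
Part II: R1 = 1791; threaded value p + q = 1792; c = 1; remainder = value at the root: -1*(1)^2 + 5*(1)^1 + 8 = (-1) + (5) + (8) = 12; answer 12
Part III: R2 = 12; m = -36; a(2) = 2*(47) + 3*(-36) = -14; iterating: a(2)=-14, a(3)=113, a(4)=184, a(5)=707, a(6)=1966, a(7)=6053, a(8)=18004, a(9)=54167, a(10)=162346, a(11)=487193; answer 487193

487193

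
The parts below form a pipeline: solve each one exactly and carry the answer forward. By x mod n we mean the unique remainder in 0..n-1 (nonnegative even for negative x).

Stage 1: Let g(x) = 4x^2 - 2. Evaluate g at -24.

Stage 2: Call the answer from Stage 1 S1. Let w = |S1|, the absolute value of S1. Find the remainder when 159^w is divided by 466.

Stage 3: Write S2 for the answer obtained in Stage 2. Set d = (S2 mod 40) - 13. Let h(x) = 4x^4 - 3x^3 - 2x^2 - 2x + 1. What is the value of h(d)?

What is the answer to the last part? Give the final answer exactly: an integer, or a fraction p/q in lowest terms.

Stage 1: 4*(-24)^2 - 2 = (2304) + (-2) = 2302; answer 2302
Stage 2: S1 = 2302; w = 2302; squarings mod 466: 159^1=159, 159^2=117, 159^4=175, 159^8=335, 159^16=385, 159^32=37, 159^64=437, 159^128=375, 159^256=359, 159^512=265, 159^1024=325, 159^2048=309; 159^2302 = 159^2 * 159^4 * 159^8 * 159^16 * 159^32 * 159^64 * 159^128 * 159^2048 = 279 (mod 466); answer 279
Stage 3: S2 = 279; d = 26; 4*(26)^4 - 3*(26)^3 - 2*(26)^2 - 2*(26)^1 + 1 = (1827904) + (-52728) + (-1352) + (-52) + (1) = 1773773; answer 1773773

1773773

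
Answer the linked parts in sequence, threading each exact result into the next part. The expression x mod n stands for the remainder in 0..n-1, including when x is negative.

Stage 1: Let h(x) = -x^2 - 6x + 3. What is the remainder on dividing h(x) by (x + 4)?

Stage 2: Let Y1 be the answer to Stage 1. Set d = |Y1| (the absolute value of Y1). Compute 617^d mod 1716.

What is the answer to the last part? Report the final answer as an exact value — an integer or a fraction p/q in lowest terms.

89

Stage 1: remainder = value at the root: -1*(-4)^2 - 6*(-4)^1 + 3 = (-16) + (24) + (3) = 11; answer 11
Stage 2: Y1 = 11; d = 11; squarings mod 1716: 617^1=617, 617^2=1453, 617^4=529, 617^8=133; 617^11 = 617^1 * 617^2 * 617^8 = 89 (mod 1716); answer 89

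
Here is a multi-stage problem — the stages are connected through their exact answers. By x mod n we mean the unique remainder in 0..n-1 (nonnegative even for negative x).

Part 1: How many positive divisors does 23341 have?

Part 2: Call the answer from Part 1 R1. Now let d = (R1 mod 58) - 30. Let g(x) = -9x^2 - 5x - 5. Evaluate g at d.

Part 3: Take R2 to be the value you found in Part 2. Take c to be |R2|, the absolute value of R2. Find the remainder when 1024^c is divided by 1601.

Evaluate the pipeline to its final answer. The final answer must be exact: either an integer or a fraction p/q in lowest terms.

899

Part 1: 23341 = 17 * 1373; number of divisors = (1+1) * (1+1) = 4; answer 4
Part 2: R1 = 4; d = -26; -9*(-26)^2 - 5*(-26)^1 - 5 = (-6084) + (130) + (-5) = -5959; answer -5959
Part 3: R2 = -5959; c = 5959; squarings mod 1601: 1024^1=1024, 1024^2=1522, 1024^4=1438, 1024^8=953, 1024^16=442, 1024^32=42, 1024^64=163, 1024^128=953, 1024^256=442, 1024^512=42, 1024^1024=163, 1024^2048=953, 1024^4096=442; 1024^5959 = 1024^1 * 1024^2 * 1024^4 * 1024^64 * 1024^256 * 1024^512 * 1024^1024 * 1024^4096 = 899 (mod 1601); answer 899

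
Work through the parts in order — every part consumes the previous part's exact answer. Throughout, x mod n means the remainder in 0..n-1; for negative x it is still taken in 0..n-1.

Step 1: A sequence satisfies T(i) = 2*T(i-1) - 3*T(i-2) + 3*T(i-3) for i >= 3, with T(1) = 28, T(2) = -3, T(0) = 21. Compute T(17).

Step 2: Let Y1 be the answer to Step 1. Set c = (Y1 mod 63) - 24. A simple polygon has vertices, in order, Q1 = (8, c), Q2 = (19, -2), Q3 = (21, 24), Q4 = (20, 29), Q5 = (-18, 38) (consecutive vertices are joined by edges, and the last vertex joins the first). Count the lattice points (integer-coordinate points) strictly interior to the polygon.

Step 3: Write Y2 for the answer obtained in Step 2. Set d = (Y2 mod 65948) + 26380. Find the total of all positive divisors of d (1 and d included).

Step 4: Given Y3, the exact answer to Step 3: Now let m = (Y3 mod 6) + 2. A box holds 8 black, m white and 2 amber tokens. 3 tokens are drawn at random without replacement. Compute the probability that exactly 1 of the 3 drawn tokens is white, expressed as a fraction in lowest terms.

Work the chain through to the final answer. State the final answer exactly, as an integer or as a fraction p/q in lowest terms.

45/91

Step 1: T(3) = 2*(-3) - 3*(28) + 3*(21) = -27; iterating: T(3)=-27, T(4)=39, T(5)=150, T(6)=102, T(7)=-129, T(8)=-114, T(9)=465, T(10)=885, T(11)=33, T(12)=-1194, T(13)=168, T(14)=4017, T(15)=3948, T(16)=-3651, T(17)=-7095; answer -7095
Step 2: Y1 = -7095; c = 0; cross terms: (8*-2 - 19*0)=-16, (19*24 - 21*-2)=498, (21*29 - 20*24)=129, (20*38 - -18*29)=1282, (-18*0 - 8*38)=-304; twice the area = |1589| = 1589; area = 1589/2; boundary points = 1 + 2 + 1 + 1 + 2 = 7; strictly interior points = area - boundary/2 + 1 = 792; answer 792
Step 3: Y2 = 792; d = 27172; 27172 = 2^2 * 6793; sigma = (1 + 2 + 4) * (1 + 6793) = 7 * 6794 = 47558; answer 47558
Step 4: Y3 = 47558; m = 4; total draws C(14,3) = 364; favorable C(4,1)*C(10,2) = 180; P = 45/91; answer 45/91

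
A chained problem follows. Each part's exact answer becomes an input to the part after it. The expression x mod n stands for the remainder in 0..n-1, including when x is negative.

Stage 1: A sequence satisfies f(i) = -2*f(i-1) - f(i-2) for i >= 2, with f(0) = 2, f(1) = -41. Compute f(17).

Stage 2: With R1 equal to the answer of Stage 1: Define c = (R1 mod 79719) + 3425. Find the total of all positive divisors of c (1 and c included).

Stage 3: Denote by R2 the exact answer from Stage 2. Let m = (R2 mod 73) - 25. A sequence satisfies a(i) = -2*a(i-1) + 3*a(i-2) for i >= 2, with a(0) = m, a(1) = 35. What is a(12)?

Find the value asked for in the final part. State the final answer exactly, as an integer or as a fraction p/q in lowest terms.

Stage 1: f(2) = -2*(-41) - 1*(2) = 80; iterating: f(2)=80, f(3)=-119, f(4)=158, f(5)=-197, f(6)=236, f(7)=-275, f(8)=314, f(9)=-353, f(10)=392, f(11)=-431, f(12)=470, f(13)=-509, f(14)=548, f(15)=-587, f(16)=626, f(17)=-665; answer -665
Stage 2: R1 = -665; c = 82479; 82479 = 3 * 19 * 1447; sigma = (1 + 3) * (1 + 19) * (1 + 1447) = 4 * 20 * 1448 = 115840; answer 115840
Stage 3: R2 = 115840; m = 37; a(2) = -2*(35) + 3*(37) = 41; iterating: a(2)=41, a(3)=23, a(4)=77, a(5)=-85, a(6)=401, a(7)=-1057, a(8)=3317, a(9)=-9805, a(10)=29561, a(11)=-88537, a(12)=265757; answer 265757

265757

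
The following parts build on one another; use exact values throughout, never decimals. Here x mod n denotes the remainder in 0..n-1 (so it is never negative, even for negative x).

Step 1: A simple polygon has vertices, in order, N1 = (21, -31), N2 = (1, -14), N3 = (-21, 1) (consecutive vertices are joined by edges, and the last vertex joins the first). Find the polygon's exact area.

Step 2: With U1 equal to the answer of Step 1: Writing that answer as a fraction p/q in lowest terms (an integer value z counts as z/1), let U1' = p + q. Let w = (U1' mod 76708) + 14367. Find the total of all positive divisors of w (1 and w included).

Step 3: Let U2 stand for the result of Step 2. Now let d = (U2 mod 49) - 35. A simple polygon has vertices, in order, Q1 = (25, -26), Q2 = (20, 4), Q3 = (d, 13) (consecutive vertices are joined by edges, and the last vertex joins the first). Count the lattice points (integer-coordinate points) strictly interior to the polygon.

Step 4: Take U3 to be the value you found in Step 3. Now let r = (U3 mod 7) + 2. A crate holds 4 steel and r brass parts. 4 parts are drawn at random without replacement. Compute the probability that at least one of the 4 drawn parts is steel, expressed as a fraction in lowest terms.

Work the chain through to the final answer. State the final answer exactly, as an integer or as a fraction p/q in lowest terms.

13/14

Step 1: cross terms: (21*-14 - 1*-31)=-263, (1*1 - -21*-14)=-293, (-21*-31 - 21*1)=630; twice the area = |74| = 74; area = 37; answer 37
Step 2: U1 = 37; threaded value p + q = 38; w = 14405; 14405 = 5 * 43 * 67; sigma = (1 + 5) * (1 + 43) * (1 + 67) = 6 * 44 * 68 = 17952; answer 17952
Step 3: U2 = 17952; d = -17; cross terms: (25*4 - 20*-26)=620, (20*13 - -17*4)=328, (-17*-26 - 25*13)=117; twice the area = |1065| = 1065; area = 1065/2; boundary points = 5 + 1 + 3 = 9; strictly interior points = area - boundary/2 + 1 = 529; answer 529
Step 4: U3 = 529; r = 6; total draws C(10,4) = 210; complement C(6,4) = 15; favorable 210 - 15 = 195; P = 13/14; answer 13/14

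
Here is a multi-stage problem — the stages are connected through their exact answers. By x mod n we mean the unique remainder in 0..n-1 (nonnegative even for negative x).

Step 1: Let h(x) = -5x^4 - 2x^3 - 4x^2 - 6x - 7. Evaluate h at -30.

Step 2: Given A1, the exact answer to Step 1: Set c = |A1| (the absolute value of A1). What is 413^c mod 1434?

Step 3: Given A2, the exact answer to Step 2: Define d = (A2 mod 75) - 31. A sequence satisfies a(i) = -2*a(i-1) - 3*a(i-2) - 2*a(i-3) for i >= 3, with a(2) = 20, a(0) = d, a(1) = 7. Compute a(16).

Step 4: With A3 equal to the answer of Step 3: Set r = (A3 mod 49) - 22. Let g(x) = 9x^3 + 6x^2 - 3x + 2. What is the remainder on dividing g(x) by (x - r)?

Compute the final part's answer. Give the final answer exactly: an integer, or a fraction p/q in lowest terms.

-35278

Step 1: -5*(-30)^4 - 2*(-30)^3 - 4*(-30)^2 - 6*(-30)^1 - 7 = (-4050000) + (54000) + (-3600) + (180) + (-7) = -3999427; answer -3999427
Step 2: A1 = -3999427; c = 3999427; squarings mod 1434: 413^1=413, 413^2=1357, 413^4=193, 413^8=1399, 413^16=1225, 413^32=661, 413^64=985, 413^128=841, 413^256=319, 413^512=1381, 413^1024=1375, 413^2048=613, 413^4096=61, 413^8192=853, 413^16384=571, 413^32768=523, 413^65536=1069, 413^131072=1297, 413^262144=127, 413^524288=355, 413^1048576=1267, 413^2097152=643; 413^3999427 = 413^1 * 413^2 * 413^64 * 413^128 * 413^512 * 413^1024 * 413^65536 * 413^262144 * 413^524288 * 413^1048576 * 413^2097152 = 587 (mod 1434); answer 587
Step 3: A2 = 587; d = 31; a(3) = -2*(20) - 3*(7) - 2*(31) = -123; iterating: a(3)=-123, a(4)=172, a(5)=-15, a(6)=-240, a(7)=181, a(8)=388, a(9)=-839, a(10)=152, a(11)=1437, a(12)=-1652, a(13)=-1311, a(14)=4704, a(15)=-2171, a(16)=-7148; answer -7148
Step 4: A3 = -7148; r = -16; remainder = value at the root: 9*(-16)^3 + 6*(-16)^2 - 3*(-16)^1 + 2 = (-36864) + (1536) + (48) + (2) = -35278; answer -35278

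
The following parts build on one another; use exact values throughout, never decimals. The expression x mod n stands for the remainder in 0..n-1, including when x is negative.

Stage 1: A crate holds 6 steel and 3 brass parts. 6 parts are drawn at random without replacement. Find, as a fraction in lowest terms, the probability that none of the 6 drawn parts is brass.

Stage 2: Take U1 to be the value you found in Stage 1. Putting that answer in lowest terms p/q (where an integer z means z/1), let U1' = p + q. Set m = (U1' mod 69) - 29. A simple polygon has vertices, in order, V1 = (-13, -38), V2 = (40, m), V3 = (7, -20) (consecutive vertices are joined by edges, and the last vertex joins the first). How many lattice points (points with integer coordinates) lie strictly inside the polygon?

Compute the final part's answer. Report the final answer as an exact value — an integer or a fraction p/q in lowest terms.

226

Stage 1: total draws C(9,6) = 84; favorable C(6,6) = 1; P = 1/84; answer 1/84
Stage 2: U1 = 1/84; threaded value p + q = 85; m = -13; cross terms: (-13*-13 - 40*-38)=1689, (40*-20 - 7*-13)=-709, (7*-38 - -13*-20)=-526; twice the area = |454| = 454; area = 227; boundary points = 1 + 1 + 2 = 4; strictly interior points = area - boundary/2 + 1 = 226; answer 226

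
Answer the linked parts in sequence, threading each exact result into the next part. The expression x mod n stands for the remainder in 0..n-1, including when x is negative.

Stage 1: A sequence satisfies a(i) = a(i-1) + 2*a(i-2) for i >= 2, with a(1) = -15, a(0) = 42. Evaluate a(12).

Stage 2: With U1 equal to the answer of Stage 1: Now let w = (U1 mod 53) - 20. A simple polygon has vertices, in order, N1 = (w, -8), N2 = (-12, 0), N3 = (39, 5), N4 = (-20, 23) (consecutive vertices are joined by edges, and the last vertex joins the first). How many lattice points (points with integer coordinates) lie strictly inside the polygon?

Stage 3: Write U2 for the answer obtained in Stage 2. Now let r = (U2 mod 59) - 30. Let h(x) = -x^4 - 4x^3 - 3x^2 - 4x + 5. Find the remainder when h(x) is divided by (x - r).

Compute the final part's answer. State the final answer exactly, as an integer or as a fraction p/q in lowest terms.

-2287

Stage 1: a(2) = 1*(-15) + 2*(42) = 69; iterating: a(2)=69, a(3)=39, a(4)=177, a(5)=255, a(6)=609, a(7)=1119, a(8)=2337, a(9)=4575, a(10)=9249, a(11)=18399, a(12)=36897; answer 36897
Stage 2: U1 = 36897; w = -11; cross terms: (-11*0 - -12*-8)=-96, (-12*5 - 39*0)=-60, (39*23 - -20*5)=997, (-20*-8 - -11*23)=413; twice the area = |1254| = 1254; area = 627; boundary points = 1 + 1 + 1 + 1 = 4; strictly interior points = area - boundary/2 + 1 = 626; answer 626
Stage 3: U2 = 626; r = 6; remainder = value at the root: -1*(6)^4 - 4*(6)^3 - 3*(6)^2 - 4*(6)^1 + 5 = (-1296) + (-864) + (-108) + (-24) + (5) = -2287; answer -2287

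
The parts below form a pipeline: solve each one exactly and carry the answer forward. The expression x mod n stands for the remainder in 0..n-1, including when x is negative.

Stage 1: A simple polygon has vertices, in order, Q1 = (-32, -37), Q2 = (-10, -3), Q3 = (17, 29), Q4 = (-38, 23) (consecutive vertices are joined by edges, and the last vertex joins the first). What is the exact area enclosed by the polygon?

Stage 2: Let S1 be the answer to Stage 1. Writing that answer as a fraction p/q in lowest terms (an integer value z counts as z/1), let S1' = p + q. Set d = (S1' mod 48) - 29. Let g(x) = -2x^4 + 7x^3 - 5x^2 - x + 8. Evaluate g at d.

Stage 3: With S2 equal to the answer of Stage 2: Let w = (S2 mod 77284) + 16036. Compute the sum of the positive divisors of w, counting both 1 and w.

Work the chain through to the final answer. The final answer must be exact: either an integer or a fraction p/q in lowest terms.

Stage 1: cross terms: (-32*-3 - -10*-37)=-274, (-10*29 - 17*-3)=-239, (17*23 - -38*29)=1493, (-38*-37 - -32*23)=2142; twice the area = |3122| = 3122; area = 1561; answer 1561
Stage 2: S1 = 1561; threaded value p + q = 1562; d = -3; -2*(-3)^4 + 7*(-3)^3 - 5*(-3)^2 - 1*(-3)^1 + 8 = (-162) + (-189) + (-45) + (3) + (8) = -385; answer -385
Stage 3: S2 = -385; w = 92935; 92935 = 5 * 18587; sigma = (1 + 5) * (1 + 18587) = 6 * 18588 = 111528; answer 111528

111528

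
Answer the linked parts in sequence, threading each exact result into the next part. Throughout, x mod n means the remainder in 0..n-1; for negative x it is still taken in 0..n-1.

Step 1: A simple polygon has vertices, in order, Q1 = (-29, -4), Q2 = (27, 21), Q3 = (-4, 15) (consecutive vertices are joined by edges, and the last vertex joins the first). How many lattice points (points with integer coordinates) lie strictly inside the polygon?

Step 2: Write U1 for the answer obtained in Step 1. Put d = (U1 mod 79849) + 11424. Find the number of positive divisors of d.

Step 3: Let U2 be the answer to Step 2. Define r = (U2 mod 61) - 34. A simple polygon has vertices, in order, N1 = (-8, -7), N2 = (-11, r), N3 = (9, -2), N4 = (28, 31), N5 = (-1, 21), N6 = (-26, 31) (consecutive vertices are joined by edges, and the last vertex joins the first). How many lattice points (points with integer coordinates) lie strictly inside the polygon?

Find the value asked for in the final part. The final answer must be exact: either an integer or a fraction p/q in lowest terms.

1171

Step 1: cross terms: (-29*21 - 27*-4)=-501, (27*15 - -4*21)=489, (-4*-4 - -29*15)=451; twice the area = |439| = 439; area = 439/2; boundary points = 1 + 1 + 1 = 3; strictly interior points = area - boundary/2 + 1 = 219; answer 219
Step 2: U1 = 219; d = 11643; 11643 = 3 * 3881; number of divisors = (1+1) * (1+1) = 4; answer 4
Step 3: U2 = 4; r = -30; cross terms: (-8*-30 - -11*-7)=163, (-11*-2 - 9*-30)=292, (9*31 - 28*-2)=335, (28*21 - -1*31)=619, (-1*31 - -26*21)=515, (-26*-7 - -8*31)=430; twice the area = |2354| = 2354; area = 1177; boundary points = 1 + 4 + 1 + 1 + 5 + 2 = 14; strictly interior points = area - boundary/2 + 1 = 1171; answer 1171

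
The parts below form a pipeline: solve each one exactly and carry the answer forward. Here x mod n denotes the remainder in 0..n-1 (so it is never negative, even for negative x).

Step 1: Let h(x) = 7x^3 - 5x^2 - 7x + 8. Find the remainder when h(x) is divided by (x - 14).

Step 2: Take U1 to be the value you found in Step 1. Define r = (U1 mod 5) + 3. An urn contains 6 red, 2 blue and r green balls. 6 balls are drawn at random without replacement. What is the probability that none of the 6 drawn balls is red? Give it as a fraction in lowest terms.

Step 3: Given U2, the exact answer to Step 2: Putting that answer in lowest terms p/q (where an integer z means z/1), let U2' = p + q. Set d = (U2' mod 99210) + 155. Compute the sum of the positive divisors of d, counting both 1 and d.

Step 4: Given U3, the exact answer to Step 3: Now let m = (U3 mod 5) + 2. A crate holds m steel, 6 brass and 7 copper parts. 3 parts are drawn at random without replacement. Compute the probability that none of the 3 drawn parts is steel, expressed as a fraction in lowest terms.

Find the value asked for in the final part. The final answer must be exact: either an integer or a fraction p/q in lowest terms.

143/280

Step 1: remainder = value at the root: 7*(14)^3 - 5*(14)^2 - 7*(14)^1 + 8 = (19208) + (-980) + (-98) + (8) = 18138; answer 18138
Step 2: U1 = 18138; r = 6; total draws C(14,6) = 3003; favorable C(8,6) = 28; P = 4/429; answer 4/429
Step 3: U2 = 4/429; threaded value p + q = 433; d = 588; 588 = 2^2 * 3 * 7^2; sigma = (1 + 2 + 4) * (1 + 3) * (1 + 7 + 49) = 7 * 4 * 57 = 1596; answer 1596
Step 4: U3 = 1596; m = 3; total draws C(16,3) = 560; favorable C(13,3) = 286; P = 143/280; answer 143/280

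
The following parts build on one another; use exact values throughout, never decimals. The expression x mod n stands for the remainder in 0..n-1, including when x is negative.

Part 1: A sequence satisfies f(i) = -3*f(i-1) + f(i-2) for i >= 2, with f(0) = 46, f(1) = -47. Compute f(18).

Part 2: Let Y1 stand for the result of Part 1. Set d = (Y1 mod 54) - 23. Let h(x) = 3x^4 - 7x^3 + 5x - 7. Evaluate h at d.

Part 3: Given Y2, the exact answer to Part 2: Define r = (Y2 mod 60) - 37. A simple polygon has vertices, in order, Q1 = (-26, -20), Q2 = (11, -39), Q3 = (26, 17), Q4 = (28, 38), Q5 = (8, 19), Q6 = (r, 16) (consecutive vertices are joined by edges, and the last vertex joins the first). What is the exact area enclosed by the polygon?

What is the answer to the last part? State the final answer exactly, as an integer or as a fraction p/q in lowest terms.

2152

Part 1: f(2) = -3*(-47) + 1*(46) = 187; iterating: f(2)=187, f(3)=-608, f(4)=2011, f(5)=-6641, f(6)=21934, f(7)=-72443, f(8)=239263, f(9)=-790232, f(10)=2609959, f(11)=-8620109, f(12)=28470286, f(13)=-94030967, f(14)=310563187, f(15)=-1025720528, f(16)=3387724771, f(17)=-11188894841, f(18)=36954409294; answer 36954409294
Part 2: Y1 = 36954409294; d = 23; 3*(23)^4 - 7*(23)^3 + 5*(23)^1 - 7 = (839523) + (-85169) + (115) + (-7) = 754462; answer 754462
Part 3: Y2 = 754462; r = -15; cross terms: (-26*-39 - 11*-20)=1234, (11*17 - 26*-39)=1201, (26*38 - 28*17)=512, (28*19 - 8*38)=228, (8*16 - -15*19)=413, (-15*-20 - -26*16)=716; twice the area = |4304| = 4304; area = 2152; answer 2152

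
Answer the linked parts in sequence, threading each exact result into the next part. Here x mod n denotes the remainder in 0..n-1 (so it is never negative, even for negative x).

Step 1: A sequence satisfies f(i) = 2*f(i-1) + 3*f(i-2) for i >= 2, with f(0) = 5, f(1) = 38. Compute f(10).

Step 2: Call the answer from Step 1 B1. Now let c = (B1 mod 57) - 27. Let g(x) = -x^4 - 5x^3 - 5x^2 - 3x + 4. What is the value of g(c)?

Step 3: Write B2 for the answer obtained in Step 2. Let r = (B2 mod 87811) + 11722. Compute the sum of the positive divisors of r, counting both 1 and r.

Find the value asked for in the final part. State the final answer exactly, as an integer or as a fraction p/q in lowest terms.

Step 1: f(2) = 2*(38) + 3*(5) = 91; iterating: f(2)=91, f(3)=296, f(4)=865, f(5)=2618, f(6)=7831, f(7)=23516, f(8)=70525, f(9)=211598, f(10)=634771; answer 634771
Step 2: B1 = 634771; c = -8; -1*(-8)^4 - 5*(-8)^3 - 5*(-8)^2 - 3*(-8)^1 + 4 = (-4096) + (2560) + (-320) + (24) + (4) = -1828; answer -1828
Step 3: B2 = -1828; r = 97705; 97705 = 5 * 19541; sigma = (1 + 5) * (1 + 19541) = 6 * 19542 = 117252; answer 117252

117252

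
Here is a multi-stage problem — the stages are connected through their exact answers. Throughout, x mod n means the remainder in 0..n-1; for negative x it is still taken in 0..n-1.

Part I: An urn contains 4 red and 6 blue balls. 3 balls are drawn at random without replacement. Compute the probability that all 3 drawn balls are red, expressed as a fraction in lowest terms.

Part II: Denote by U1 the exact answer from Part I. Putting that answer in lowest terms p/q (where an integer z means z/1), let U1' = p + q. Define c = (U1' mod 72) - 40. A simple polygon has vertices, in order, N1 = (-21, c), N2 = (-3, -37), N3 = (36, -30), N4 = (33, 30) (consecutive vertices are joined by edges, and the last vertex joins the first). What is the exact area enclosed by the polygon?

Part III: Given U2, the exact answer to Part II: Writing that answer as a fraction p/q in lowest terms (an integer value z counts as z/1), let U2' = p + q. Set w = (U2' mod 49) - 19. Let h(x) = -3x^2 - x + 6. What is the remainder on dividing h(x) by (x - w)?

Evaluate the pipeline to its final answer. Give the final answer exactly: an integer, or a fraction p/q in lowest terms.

Part I: total draws C(10,3) = 120; favorable C(4,3) = 4; P = 1/30; answer 1/30
Part II: U1 = 1/30; threaded value p + q = 31; c = -9; cross terms: (-21*-37 - -3*-9)=750, (-3*-30 - 36*-37)=1422, (36*30 - 33*-30)=2070, (33*-9 - -21*30)=333; twice the area = |4575| = 4575; area = 4575/2; answer 4575/2
Part III: U2 = 4575/2; threaded value p + q = 4577; w = 1; remainder = value at the root: -3*(1)^2 - 1*(1)^1 + 6 = (-3) + (-1) + (6) = 2; answer 2

2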